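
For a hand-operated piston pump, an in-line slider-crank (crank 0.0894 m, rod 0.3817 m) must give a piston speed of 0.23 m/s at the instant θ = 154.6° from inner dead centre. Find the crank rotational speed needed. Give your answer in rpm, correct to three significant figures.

72.7

For an in-line slider-crank, |v_piston| = rω|sinθ|·[1 + r cosθ/√(L² − r² sin²θ)].
With r = 0.0894 m, L = 0.3817 m, θ = 154.6°: the bracketed kinematic factor |dx/dθ| = 0.030192 m.
ω = v/|dx/dθ| = 0.23/0.030192 = 7.6178 rad/s.
N = 60ω/(2π) = 72.745 rpm.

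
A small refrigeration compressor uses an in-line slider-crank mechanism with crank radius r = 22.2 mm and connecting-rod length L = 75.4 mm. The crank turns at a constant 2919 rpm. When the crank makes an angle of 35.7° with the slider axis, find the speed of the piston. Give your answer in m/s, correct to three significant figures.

4.92

ω = 2π·2919/60 = 305.7 rad/s
For an in-line slider-crank, x = r cosθ + √(L² − r² sin²θ), so v = −rω sinθ·[1 + r cosθ/√(L² − r² sin²θ)].
With r = 0.0222 m, L = 0.0754 m, θ = 35.7°: √(L² − r² sin²θ) = 0.074279 m.
v = −0.0222·305.7·0.58354·[1 + 0.0222·0.81208/0.074279] = -4.921 m/s.
|v| = 4.921 m/s.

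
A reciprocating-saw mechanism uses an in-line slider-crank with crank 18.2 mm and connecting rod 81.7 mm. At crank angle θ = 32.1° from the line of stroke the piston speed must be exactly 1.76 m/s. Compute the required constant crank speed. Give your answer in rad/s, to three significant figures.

153

For an in-line slider-crank, |v_piston| = rω|sinθ|·[1 + r cosθ/√(L² − r² sin²θ)].
With r = 0.0182 m, L = 0.0817 m, θ = 32.1°: the bracketed kinematic factor |dx/dθ| = 0.011509 m.
ω = v/|dx/dθ| = 1.76/0.011509 = 152.92 rad/s.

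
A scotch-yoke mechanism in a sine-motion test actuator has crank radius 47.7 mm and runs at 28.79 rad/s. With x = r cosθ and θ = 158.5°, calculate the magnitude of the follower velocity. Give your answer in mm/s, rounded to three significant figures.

ω = 28.79 rad/s
x = r cosθ ⇒ ẋ = −rω sinθ.
|v| = rω|sinθ| = 0.0477·28.79·|sin 158.5°| = 0.50331 m/s = 503.31 mm/s.

503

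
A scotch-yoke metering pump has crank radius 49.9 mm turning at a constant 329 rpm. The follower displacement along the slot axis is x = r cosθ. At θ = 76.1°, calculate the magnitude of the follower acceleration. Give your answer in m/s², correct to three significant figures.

ω = 34.45 rad/s (from 329 rpm).
x = r cosθ ⇒ ẍ = −rω² cosθ (ω constant).
|a| = rω²|cosθ| = 0.0499·(34.45)²·|cos 76.1°| = 14.229 m/s².

14.2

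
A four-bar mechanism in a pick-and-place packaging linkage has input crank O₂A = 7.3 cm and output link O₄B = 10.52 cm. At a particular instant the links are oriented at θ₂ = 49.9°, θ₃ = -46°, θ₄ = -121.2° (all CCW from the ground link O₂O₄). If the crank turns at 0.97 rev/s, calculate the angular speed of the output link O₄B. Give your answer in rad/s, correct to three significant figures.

ω₂ = 6.095 rad/s (from 0.97 rev/s).
Differentiating the loop-closure r₂e^{iθ₂}+r₃e^{iθ₃}=r₁+r₄e^{iθ₄} gives r₂ω₂e^{iθ₂}+r₃ω₃e^{iθ₃}=r₄ω₄e^{iθ₄}.
Eliminating the other unknown: ω₄ = r₂ω₂ sin(θ₂−θ₃) / [r₄ sin(θ₄−θ₃)].
Numerator sine = +0.99470; denominator sine = -0.96682.
Result = 0.073·6.095·(+0.99470) / (0.1052·(-0.96682)) = -4.3512 rad/s; magnitude 4.3512 rad/s.

4.35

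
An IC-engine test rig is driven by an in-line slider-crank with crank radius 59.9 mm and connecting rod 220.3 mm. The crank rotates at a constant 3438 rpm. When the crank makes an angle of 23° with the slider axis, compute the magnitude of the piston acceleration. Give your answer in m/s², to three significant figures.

8640

ω = 2π·3438/60 = 360 rad/s
x(θ) = r cosθ + √(L² − r² sin²θ); with ω constant, a = ω²·d²x/dθ².
d²x/dθ² = −r cosθ − r²(cos2θ)/√u − r⁴ sin²2θ/(4u^{3/2}),  u = L² − r² sin²θ = 0.0479843 m².
Substituting r = 0.0599 m, L = 0.2203 m, θ = 23°: d²x/dθ² = -0.066675 m.
a = ω²·d²x/dθ² = (360)²·(-0.066675) = -8642.3 m/s²;  |a| = 8642.3 m/s².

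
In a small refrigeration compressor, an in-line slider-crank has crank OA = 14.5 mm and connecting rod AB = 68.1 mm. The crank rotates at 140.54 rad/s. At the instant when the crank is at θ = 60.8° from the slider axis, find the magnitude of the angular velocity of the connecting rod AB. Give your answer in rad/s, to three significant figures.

ω = 140.5 rad/s
The rod makes angle φ with the slider axis where L sinφ = r sinθ; differentiating, L cosφ·φ̇ = r ω cosθ.
L cosφ = √(L² − r² sin²θ) = 0.066913 m.
|ω_rod| = r ω |cosθ| / √(L² − r² sin²θ) = 0.0145·140.5·0.48786/0.066913 = 14.858 rad/s.

14.9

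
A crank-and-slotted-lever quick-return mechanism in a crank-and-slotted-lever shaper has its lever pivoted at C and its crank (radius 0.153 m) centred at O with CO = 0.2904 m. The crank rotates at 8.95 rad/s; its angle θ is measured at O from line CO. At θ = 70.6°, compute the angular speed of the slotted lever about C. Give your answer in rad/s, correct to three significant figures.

2.49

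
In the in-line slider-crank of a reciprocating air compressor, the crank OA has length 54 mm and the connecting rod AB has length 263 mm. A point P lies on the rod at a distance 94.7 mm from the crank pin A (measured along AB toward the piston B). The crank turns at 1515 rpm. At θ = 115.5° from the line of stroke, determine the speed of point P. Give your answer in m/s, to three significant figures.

7.85

ω = 158.7 rad/s.  Crank-pin speed |V_A| = rω = 8.5671 m/s, perpendicular to OA.
Rod angle: sinφ = −(r/L) sinθ ⇒ φ = -10.680°; ω_rod = −rω cosθ/√(L²−r²sin²θ) = +14.271 rad/s.
V_P = V_A + ω_rod × AP, with AP = 0.0947 m along the rod.
Components: V_Px = −rω sinθ − a·ω_rod·sinφ = -7.4821 m/s;  V_Py = rω cosθ + a·ω_rod·cosφ = -2.3602 m/s.
|V_P| = √(V_Px² + V_Py²) = 7.8455 m/s.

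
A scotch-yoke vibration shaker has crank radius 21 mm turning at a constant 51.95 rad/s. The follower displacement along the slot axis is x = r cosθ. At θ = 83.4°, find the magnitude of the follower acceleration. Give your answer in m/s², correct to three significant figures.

6.51

ω = 51.95 rad/s
x = r cosθ ⇒ ẍ = −rω² cosθ (ω constant).
|a| = rω²|cosθ| = 0.021·(51.95)²·|cos 83.4°| = 6.514 m/s².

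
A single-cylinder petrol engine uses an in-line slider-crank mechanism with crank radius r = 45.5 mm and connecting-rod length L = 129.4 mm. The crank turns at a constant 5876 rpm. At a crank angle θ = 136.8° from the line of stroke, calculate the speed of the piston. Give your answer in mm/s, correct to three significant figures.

14100

ω = 2π·5876/60 = 615.3 rad/s
For an in-line slider-crank, x = r cosθ + √(L² − r² sin²θ), so v = −rω sinθ·[1 + r cosθ/√(L² − r² sin²θ)].
With r = 0.0455 m, L = 0.1294 m, θ = 136.8°: √(L² − r² sin²θ) = 0.1256 m.
v = −0.0455·615.3·0.68455·[1 + 0.0455·-0.72897/0.1256] = -14.104 m/s.
|v| = 14.104 m/s = 14104 mm/s.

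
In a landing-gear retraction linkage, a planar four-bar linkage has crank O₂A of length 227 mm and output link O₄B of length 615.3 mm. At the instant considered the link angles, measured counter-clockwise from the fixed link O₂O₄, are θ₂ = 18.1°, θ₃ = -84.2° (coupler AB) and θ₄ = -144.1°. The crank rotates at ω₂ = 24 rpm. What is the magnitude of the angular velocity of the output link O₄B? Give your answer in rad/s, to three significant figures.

ω₂ = 2.513 rad/s (from 24 rpm).
Differentiating the loop-closure r₂e^{iθ₂}+r₃e^{iθ₃}=r₁+r₄e^{iθ₄} gives r₂ω₂e^{iθ₂}+r₃ω₃e^{iθ₃}=r₄ω₄e^{iθ₄}.
Eliminating the other unknown: ω₄ = r₂ω₂ sin(θ₂−θ₃) / [r₄ sin(θ₄−θ₃)].
Numerator sine = +0.97705; denominator sine = -0.86515.
Result = 0.227·2.513·(+0.97705) / (0.6153·(-0.86515)) = -1.0471 rad/s; magnitude 1.0471 rad/s.

1.05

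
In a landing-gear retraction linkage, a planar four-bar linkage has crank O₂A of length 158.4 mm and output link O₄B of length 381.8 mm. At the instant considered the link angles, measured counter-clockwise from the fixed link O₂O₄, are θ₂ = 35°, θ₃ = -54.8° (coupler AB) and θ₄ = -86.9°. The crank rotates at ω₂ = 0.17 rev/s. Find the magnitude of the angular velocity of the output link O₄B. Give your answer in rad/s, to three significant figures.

ω₂ = 1.068 rad/s (from 0.17 rev/s).
Differentiating the loop-closure r₂e^{iθ₂}+r₃e^{iθ₃}=r₁+r₄e^{iθ₄} gives r₂ω₂e^{iθ₂}+r₃ω₃e^{iθ₃}=r₄ω₄e^{iθ₄}.
Eliminating the other unknown: ω₄ = r₂ω₂ sin(θ₂−θ₃) / [r₄ sin(θ₄−θ₃)].
Numerator sine = +0.99999; denominator sine = -0.53140.
Result = 0.1584·1.068·(+0.99999) / (0.3818·(-0.53140)) = -0.83392 rad/s; magnitude 0.83392 rad/s.

0.834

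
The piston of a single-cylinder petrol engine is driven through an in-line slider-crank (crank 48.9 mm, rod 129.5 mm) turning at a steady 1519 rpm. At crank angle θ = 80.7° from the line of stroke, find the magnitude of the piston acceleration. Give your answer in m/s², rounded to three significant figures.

ω = 2π·1519/60 = 159.1 rad/s
x(θ) = r cosθ + √(L² − r² sin²θ); with ω constant, a = ω²·d²x/dθ².
d²x/dθ² = −r cosθ − r²(cos2θ)/√u − r⁴ sin²2θ/(4u^{3/2}),  u = L² − r² sin²θ = 0.0144415 m².
Substituting r = 0.0489 m, L = 0.1295 m, θ = 80.7°: d²x/dθ² = +0.010873 m.
a = ω²·d²x/dθ² = (159.1)²·(+0.010873) = +275.11 m/s²;  |a| = 275.11 m/s².

275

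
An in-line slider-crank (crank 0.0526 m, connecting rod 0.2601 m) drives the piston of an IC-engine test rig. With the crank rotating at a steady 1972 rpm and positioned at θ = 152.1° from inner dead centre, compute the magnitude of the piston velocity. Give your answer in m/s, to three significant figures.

4.17

ω = 2π·1972/60 = 206.5 rad/s
For an in-line slider-crank, x = r cosθ + √(L² − r² sin²θ), so v = −rω sinθ·[1 + r cosθ/√(L² − r² sin²θ)].
With r = 0.0526 m, L = 0.2601 m, θ = 152.1°: √(L² − r² sin²θ) = 0.25893 m.
v = −0.0526·206.5·0.46793·[1 + 0.0526·-0.88377/0.25893] = -4.1703 m/s.
|v| = 4.1703 m/s.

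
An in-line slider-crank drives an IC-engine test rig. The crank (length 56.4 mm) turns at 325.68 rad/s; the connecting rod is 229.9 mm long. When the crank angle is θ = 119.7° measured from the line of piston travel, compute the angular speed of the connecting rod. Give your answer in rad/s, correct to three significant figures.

ω = 325.7 rad/s
The rod makes angle φ with the slider axis where L sinφ = r sinθ; differentiating, L cosφ·φ̇ = r ω cosθ.
L cosφ = √(L² − r² sin²θ) = 0.22462 m.
|ω_rod| = r ω |cosθ| / √(L² − r² sin²θ) = 0.0564·325.7·0.49546/0.22462 = 40.516 rad/s.

40.5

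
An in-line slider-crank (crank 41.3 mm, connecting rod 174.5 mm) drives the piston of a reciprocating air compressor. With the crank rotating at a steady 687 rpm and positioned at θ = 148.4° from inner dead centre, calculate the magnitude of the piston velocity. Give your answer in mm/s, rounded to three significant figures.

ω = 2π·687/60 = 71.94 rad/s
For an in-line slider-crank, x = r cosθ + √(L² − r² sin²θ), so v = −rω sinθ·[1 + r cosθ/√(L² − r² sin²θ)].
With r = 0.0413 m, L = 0.1745 m, θ = 148.4°: √(L² − r² sin²θ) = 0.17315 m.
v = −0.0413·71.94·0.52399·[1 + 0.0413·-0.85173/0.17315] = -1.2406 m/s.
|v| = 1.2406 m/s = 1240.6 mm/s.

1240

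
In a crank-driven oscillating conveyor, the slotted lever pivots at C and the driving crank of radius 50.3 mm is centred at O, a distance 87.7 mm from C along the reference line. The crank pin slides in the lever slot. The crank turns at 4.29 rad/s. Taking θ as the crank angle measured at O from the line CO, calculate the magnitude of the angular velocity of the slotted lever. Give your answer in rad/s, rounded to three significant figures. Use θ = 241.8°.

0.316

ω = 4.29 rad/s
Crank pin A relative to C: A = (d + r cosθ, r sinθ); lever angle φ = atan2(r sinθ, d + r cosθ).
Differentiating tanφ: φ̇ = rω(d cosθ + r)/(d² + r² + 2dr cosθ).
d² + r² + 2dr cosθ = |CA|² = 0.00605224 m²;  d cosθ + r = +0.0088573 m.
|ω_lever| = |0.0503·4.29·+0.0088573| / 0.00605224 = 0.3158 rad/s.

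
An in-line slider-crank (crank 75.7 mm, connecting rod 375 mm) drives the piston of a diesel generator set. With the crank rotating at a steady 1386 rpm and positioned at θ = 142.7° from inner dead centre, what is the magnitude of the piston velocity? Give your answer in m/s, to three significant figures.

ω = 2π·1386/60 = 145.1 rad/s
For an in-line slider-crank, x = r cosθ + √(L² − r² sin²θ), so v = −rω sinθ·[1 + r cosθ/√(L² − r² sin²θ)].
With r = 0.0757 m, L = 0.375 m, θ = 142.7°: √(L² − r² sin²θ) = 0.37218 m.
v = −0.0757·145.1·0.60599·[1 + 0.0757·-0.79547/0.37218] = -5.5809 m/s.
|v| = 5.5809 m/s.

5.58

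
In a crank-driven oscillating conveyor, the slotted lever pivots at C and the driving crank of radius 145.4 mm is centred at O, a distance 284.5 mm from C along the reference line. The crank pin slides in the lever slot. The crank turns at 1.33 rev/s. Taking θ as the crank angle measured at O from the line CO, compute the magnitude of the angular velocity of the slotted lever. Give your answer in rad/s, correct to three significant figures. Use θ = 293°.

2.32

ω = 8.357 rad/s (from 1.33 rev/s).
Crank pin A relative to C: A = (d + r cosθ, r sinθ); lever angle φ = atan2(r sinθ, d + r cosθ).
Differentiating tanφ: φ̇ = rω(d cosθ + r)/(d² + r² + 2dr cosθ).
d² + r² + 2dr cosθ = |CA|² = 0.134408 m²;  d cosθ + r = +0.25656 m.
|ω_lever| = |0.1454·8.357·+0.25656| / 0.134408 = 2.3193 rad/s.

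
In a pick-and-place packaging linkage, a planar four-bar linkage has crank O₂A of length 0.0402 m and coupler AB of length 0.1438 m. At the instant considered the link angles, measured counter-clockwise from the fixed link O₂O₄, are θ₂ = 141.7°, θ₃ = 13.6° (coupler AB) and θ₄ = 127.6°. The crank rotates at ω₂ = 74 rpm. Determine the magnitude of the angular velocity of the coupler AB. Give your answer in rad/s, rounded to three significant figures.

0.578

ω₂ = 7.749 rad/s (from 74 rpm).
Differentiating the loop-closure r₂e^{iθ₂}+r₃e^{iθ₃}=r₁+r₄e^{iθ₄} gives r₂ω₂e^{iθ₂}+r₃ω₃e^{iθ₃}=r₄ω₄e^{iθ₄}.
Eliminating the other unknown: ω₃ = r₂ω₂ sin(θ₄−θ₂) / [r₃ sin(θ₃−θ₄)].
Numerator sine = -0.24362; denominator sine = -0.91355.
Result = 0.0402·7.749·(-0.24362) / (0.1438·(-0.91355)) = +0.5777 rad/s; magnitude 0.5777 rad/s.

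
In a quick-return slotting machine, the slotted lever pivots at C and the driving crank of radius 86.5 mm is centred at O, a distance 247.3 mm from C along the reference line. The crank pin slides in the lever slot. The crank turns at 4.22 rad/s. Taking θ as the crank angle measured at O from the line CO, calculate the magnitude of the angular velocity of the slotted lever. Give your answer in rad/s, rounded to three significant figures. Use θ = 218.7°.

1.10

ω = 4.22 rad/s
Crank pin A relative to C: A = (d + r cosθ, r sinθ); lever angle φ = atan2(r sinθ, d + r cosθ).
Differentiating tanφ: φ̇ = rω(d cosθ + r)/(d² + r² + 2dr cosθ).
d² + r² + 2dr cosθ = |CA|² = 0.0352505 m²;  d cosθ + r = -0.1065 m.
|ω_lever| = |0.0865·4.22·-0.1065| / 0.0352505 = 1.1028 rad/s.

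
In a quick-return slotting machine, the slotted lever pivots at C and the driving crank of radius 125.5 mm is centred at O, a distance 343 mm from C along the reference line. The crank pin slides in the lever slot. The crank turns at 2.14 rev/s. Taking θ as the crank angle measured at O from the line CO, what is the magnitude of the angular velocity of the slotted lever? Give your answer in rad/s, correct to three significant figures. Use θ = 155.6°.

ω = 13.45 rad/s (from 2.14 rev/s).
Crank pin A relative to C: A = (d + r cosθ, r sinθ); lever angle φ = atan2(r sinθ, d + r cosθ).
Differentiating tanφ: φ̇ = rω(d cosθ + r)/(d² + r² + 2dr cosθ).
d² + r² + 2dr cosθ = |CA|² = 0.0549958 m²;  d cosθ + r = -0.18686 m.
|ω_lever| = |0.1255·13.45·-0.18686| / 0.0549958 = 5.7337 rad/s.

5.73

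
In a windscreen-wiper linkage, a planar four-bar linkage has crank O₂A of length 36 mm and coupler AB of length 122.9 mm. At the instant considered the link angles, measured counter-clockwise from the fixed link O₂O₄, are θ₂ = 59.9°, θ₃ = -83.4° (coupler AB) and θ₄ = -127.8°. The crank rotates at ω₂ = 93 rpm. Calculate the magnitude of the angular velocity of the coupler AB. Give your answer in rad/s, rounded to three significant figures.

0.546

ω₂ = 9.739 rad/s (from 93 rpm).
Differentiating the loop-closure r₂e^{iθ₂}+r₃e^{iθ₃}=r₁+r₄e^{iθ₄} gives r₂ω₂e^{iθ₂}+r₃ω₃e^{iθ₃}=r₄ω₄e^{iθ₄}.
Eliminating the other unknown: ω₃ = r₂ω₂ sin(θ₄−θ₂) / [r₃ sin(θ₃−θ₄)].
Numerator sine = +0.13399; denominator sine = +0.69966.
Result = 0.036·9.739·(+0.13399) / (0.1229·(+0.69966)) = +0.5463 rad/s; magnitude 0.5463 rad/s.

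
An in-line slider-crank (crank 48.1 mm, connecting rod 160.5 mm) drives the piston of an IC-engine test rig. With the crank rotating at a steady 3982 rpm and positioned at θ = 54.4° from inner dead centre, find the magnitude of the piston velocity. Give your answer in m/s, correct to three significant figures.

19.2

ω = 2π·3982/60 = 417 rad/s
For an in-line slider-crank, x = r cosθ + √(L² − r² sin²θ), so v = −rω sinθ·[1 + r cosθ/√(L² − r² sin²θ)].
With r = 0.0481 m, L = 0.1605 m, θ = 54.4°: √(L² − r² sin²θ) = 0.15566 m.
v = −0.0481·417·0.81310·[1 + 0.0481·0.58212/0.15566] = -19.242 m/s.
|v| = 19.242 m/s.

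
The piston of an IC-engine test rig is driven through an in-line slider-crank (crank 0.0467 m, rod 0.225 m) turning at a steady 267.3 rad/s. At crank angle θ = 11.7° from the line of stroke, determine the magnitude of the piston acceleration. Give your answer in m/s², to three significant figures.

3900

ω = 267.3 rad/s
x(θ) = r cosθ + √(L² − r² sin²θ); with ω constant, a = ω²·d²x/dθ².
d²x/dθ² = −r cosθ − r²(cos2θ)/√u − r⁴ sin²2θ/(4u^{3/2}),  u = L² − r² sin²θ = 0.0505353 m².
Substituting r = 0.0467 m, L = 0.225 m, θ = 11.7°: d²x/dθ² = -0.05465 m.
a = ω²·d²x/dθ² = (267.3)²·(-0.05465) = -3904.7 m/s²;  |a| = 3904.7 m/s².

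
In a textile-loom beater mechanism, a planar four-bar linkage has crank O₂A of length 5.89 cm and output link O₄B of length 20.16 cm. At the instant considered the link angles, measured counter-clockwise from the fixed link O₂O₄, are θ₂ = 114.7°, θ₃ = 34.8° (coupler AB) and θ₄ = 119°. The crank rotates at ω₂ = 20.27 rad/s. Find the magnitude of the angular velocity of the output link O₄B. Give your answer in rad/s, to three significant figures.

5.86

ω₂ = 20.27 rad/s
Differentiating the loop-closure r₂e^{iθ₂}+r₃e^{iθ₃}=r₁+r₄e^{iθ₄} gives r₂ω₂e^{iθ₂}+r₃ω₃e^{iθ₃}=r₄ω₄e^{iθ₄}.
Eliminating the other unknown: ω₄ = r₂ω₂ sin(θ₂−θ₃) / [r₄ sin(θ₄−θ₃)].
Numerator sine = +0.98450; denominator sine = +0.99488.
Result = 0.0589·20.27·(+0.98450) / (0.2016·(+0.99488)) = +5.8604 rad/s; magnitude 5.8604 rad/s.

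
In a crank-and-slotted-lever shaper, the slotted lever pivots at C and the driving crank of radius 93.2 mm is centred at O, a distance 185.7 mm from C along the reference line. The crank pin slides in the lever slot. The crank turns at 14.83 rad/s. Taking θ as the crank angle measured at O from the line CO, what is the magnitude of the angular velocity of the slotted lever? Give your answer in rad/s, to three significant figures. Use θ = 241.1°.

ω = 14.83 rad/s
Crank pin A relative to C: A = (d + r cosθ, r sinθ); lever angle φ = atan2(r sinθ, d + r cosθ).
Differentiating tanφ: φ̇ = rω(d cosθ + r)/(d² + r² + 2dr cosθ).
d² + r² + 2dr cosθ = |CA|² = 0.0264422 m²;  d cosθ + r = +0.0034545 m.
|ω_lever| = |0.0932·14.83·+0.0034545| / 0.0264422 = 0.18057 rad/s.

0.181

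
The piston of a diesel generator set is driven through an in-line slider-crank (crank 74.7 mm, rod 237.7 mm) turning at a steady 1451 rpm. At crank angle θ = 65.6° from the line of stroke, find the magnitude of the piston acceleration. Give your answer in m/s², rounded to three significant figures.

ω = 2π·1451/60 = 151.9 rad/s
x(θ) = r cosθ + √(L² − r² sin²θ); with ω constant, a = ω²·d²x/dθ².
d²x/dθ² = −r cosθ − r²(cos2θ)/√u − r⁴ sin²2θ/(4u^{3/2}),  u = L² − r² sin²θ = 0.0518735 m².
Substituting r = 0.0747 m, L = 0.2377 m, θ = 65.6°: d²x/dθ² = -0.015094 m.
a = ω²·d²x/dθ² = (151.9)²·(-0.015094) = -348.49 m/s²;  |a| = 348.49 m/s².

348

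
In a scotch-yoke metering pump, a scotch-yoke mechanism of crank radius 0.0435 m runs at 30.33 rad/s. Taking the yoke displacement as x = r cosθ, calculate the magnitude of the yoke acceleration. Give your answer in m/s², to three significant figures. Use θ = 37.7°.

31.7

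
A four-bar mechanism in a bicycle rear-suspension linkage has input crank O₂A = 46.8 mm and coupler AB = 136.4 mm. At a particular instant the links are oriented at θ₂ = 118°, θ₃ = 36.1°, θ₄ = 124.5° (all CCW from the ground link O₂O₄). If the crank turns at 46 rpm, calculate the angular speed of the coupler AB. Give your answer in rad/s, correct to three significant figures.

ω₂ = 4.817 rad/s (from 46 rpm).
Differentiating the loop-closure r₂e^{iθ₂}+r₃e^{iθ₃}=r₁+r₄e^{iθ₄} gives r₂ω₂e^{iθ₂}+r₃ω₃e^{iθ₃}=r₄ω₄e^{iθ₄}.
Eliminating the other unknown: ω₃ = r₂ω₂ sin(θ₄−θ₂) / [r₃ sin(θ₃−θ₄)].
Numerator sine = +0.11320; denominator sine = -0.99961.
Result = 0.0468·4.817·(+0.11320) / (0.1364·(-0.99961)) = -0.18717 rad/s; magnitude 0.18717 rad/s.

0.187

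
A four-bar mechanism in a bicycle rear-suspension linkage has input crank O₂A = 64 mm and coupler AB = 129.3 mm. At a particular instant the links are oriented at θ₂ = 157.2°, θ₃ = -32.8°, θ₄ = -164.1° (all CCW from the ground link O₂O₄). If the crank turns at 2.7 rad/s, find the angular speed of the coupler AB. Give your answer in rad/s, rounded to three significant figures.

1.11

ω₂ = 2.7 rad/s
Differentiating the loop-closure r₂e^{iθ₂}+r₃e^{iθ₃}=r₁+r₄e^{iθ₄} gives r₂ω₂e^{iθ₂}+r₃ω₃e^{iθ₃}=r₄ω₄e^{iθ₄}.
Eliminating the other unknown: ω₃ = r₂ω₂ sin(θ₄−θ₂) / [r₃ sin(θ₃−θ₄)].
Numerator sine = +0.62524; denominator sine = +0.75126.
Result = 0.064·2.7·(+0.62524) / (0.1293·(+0.75126)) = +1.1122 rad/s; magnitude 1.1122 rad/s.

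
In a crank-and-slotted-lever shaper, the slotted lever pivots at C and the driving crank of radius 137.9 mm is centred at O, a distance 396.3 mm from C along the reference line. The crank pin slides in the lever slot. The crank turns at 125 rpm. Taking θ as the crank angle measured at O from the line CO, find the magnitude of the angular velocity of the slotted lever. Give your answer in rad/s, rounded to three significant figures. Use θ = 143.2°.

3.66

ω = 13.09 rad/s (from 125 rpm).
Crank pin A relative to C: A = (d + r cosθ, r sinθ); lever angle φ = atan2(r sinθ, d + r cosθ).
Differentiating tanφ: φ̇ = rω(d cosθ + r)/(d² + r² + 2dr cosθ).
d² + r² + 2dr cosθ = |CA|² = 0.0885505 m²;  d cosθ + r = -0.17943 m.
|ω_lever| = |0.1379·13.09·-0.17943| / 0.0885505 = 3.6577 rad/s.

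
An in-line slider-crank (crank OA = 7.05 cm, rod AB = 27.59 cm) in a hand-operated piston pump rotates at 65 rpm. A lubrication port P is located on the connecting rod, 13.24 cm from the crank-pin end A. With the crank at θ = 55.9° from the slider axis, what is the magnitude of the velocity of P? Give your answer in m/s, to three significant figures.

ω = 6.807 rad/s.  Crank-pin speed |V_A| = rω = 0.47988 m/s, perpendicular to OA.
Rod angle: sinφ = −(r/L) sinθ ⇒ φ = -12.216°; ω_rod = −rω cosθ/√(L²−r²sin²θ) = -0.99772 rad/s.
V_P = V_A + ω_rod × AP, with AP = 0.1324 m along the rod.
Components: V_Px = −rω sinθ − a·ω_rod·sinφ = -0.42532 m/s;  V_Py = rω cosθ + a·ω_rod·cosφ = +0.13993 m/s.
|V_P| = √(V_Px² + V_Py²) = 0.44775 m/s.

0.448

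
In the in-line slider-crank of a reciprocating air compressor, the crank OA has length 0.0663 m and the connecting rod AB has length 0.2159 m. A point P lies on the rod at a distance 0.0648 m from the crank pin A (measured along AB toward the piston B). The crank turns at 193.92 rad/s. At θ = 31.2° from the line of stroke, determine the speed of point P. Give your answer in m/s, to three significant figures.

10.5

ω = 193.9 rad/s.  Crank-pin speed |V_A| = rω = 12.857 m/s, perpendicular to OA.
Rod angle: sinφ = −(r/L) sinθ ⇒ φ = -9.153°; ω_rod = −rω cosθ/√(L²−r²sin²θ) = -51.594 rad/s.
V_P = V_A + ω_rod × AP, with AP = 0.0648 m along the rod.
Components: V_Px = −rω sinθ − a·ω_rod·sinφ = -7.1921 m/s;  V_Py = rω cosθ + a·ω_rod·cosφ = +7.6966 m/s.
|V_P| = √(V_Px² + V_Py²) = 10.534 m/s.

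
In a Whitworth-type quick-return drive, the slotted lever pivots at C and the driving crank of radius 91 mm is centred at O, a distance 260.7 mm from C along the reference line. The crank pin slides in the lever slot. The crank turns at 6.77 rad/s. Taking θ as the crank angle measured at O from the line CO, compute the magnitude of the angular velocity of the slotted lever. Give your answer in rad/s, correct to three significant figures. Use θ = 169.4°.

ω = 6.77 rad/s
Crank pin A relative to C: A = (d + r cosθ, r sinθ); lever angle φ = atan2(r sinθ, d + r cosθ).
Differentiating tanφ: φ̇ = rω(d cosθ + r)/(d² + r² + 2dr cosθ).
d² + r² + 2dr cosθ = |CA|² = 0.0296078 m²;  d cosθ + r = -0.16525 m.
|ω_lever| = |0.091·6.77·-0.16525| / 0.0296078 = 3.4385 rad/s.

3.44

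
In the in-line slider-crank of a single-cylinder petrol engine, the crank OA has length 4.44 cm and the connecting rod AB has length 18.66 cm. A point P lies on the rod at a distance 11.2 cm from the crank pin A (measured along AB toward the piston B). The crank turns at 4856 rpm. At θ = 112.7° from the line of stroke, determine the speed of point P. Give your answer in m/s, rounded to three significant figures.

20.0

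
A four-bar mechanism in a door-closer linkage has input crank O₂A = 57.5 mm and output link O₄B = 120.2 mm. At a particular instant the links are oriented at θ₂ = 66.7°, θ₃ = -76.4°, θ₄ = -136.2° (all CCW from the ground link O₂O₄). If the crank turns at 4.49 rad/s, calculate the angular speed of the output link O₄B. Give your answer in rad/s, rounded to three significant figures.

ω₂ = 4.49 rad/s
Differentiating the loop-closure r₂e^{iθ₂}+r₃e^{iθ₃}=r₁+r₄e^{iθ₄} gives r₂ω₂e^{iθ₂}+r₃ω₃e^{iθ₃}=r₄ω₄e^{iθ₄}.
Eliminating the other unknown: ω₄ = r₂ω₂ sin(θ₂−θ₃) / [r₄ sin(θ₄−θ₃)].
Numerator sine = +0.60042; denominator sine = -0.86427.
Result = 0.0575·4.49·(+0.60042) / (0.1202·(-0.86427)) = -1.4922 rad/s; magnitude 1.4922 rad/s.

1.49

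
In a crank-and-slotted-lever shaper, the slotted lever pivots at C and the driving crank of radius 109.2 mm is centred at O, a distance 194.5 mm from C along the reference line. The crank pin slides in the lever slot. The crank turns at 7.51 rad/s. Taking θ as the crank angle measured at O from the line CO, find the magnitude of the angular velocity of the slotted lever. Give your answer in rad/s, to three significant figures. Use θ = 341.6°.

2.67

ω = 7.51 rad/s
Crank pin A relative to C: A = (d + r cosθ, r sinθ); lever angle φ = atan2(r sinθ, d + r cosθ).
Differentiating tanφ: φ̇ = rω(d cosθ + r)/(d² + r² + 2dr cosθ).
d² + r² + 2dr cosθ = |CA|² = 0.090062 m²;  d cosθ + r = +0.29376 m.
|ω_lever| = |0.1092·7.51·+0.29376| / 0.090062 = 2.6749 rad/s.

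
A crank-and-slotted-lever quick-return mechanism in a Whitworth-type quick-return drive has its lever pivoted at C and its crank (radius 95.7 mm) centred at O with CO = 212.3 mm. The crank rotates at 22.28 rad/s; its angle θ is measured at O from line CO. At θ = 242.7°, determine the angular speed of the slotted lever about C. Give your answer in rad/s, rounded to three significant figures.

0.100

ω = 22.28 rad/s
Crank pin A relative to C: A = (d + r cosθ, r sinθ); lever angle φ = atan2(r sinθ, d + r cosθ).
Differentiating tanφ: φ̇ = rω(d cosθ + r)/(d² + r² + 2dr cosθ).
d² + r² + 2dr cosθ = |CA|² = 0.0355929 m²;  d cosθ + r = -0.0016713 m.
|ω_lever| = |0.0957·22.28·-0.0016713| / 0.0355929 = 0.10012 rad/s.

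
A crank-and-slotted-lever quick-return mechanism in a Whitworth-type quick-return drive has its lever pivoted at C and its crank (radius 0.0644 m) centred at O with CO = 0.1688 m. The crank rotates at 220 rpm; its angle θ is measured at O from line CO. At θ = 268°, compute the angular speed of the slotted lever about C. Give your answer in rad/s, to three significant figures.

2.72

ω = 23.04 rad/s (from 220 rpm).
Crank pin A relative to C: A = (d + r cosθ, r sinθ); lever angle φ = atan2(r sinθ, d + r cosθ).
Differentiating tanφ: φ̇ = rω(d cosθ + r)/(d² + r² + 2dr cosθ).
d² + r² + 2dr cosθ = |CA|² = 0.031882 m²;  d cosθ + r = +0.058509 m.
|ω_lever| = |0.0644·23.04·+0.058509| / 0.031882 = 2.7228 rad/s.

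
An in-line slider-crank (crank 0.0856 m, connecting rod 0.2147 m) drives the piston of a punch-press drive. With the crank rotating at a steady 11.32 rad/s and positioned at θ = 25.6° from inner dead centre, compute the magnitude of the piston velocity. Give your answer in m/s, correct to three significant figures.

ω = 11.32 rad/s
For an in-line slider-crank, x = r cosθ + √(L² − r² sin²θ), so v = −rω sinθ·[1 + r cosθ/√(L² − r² sin²θ)].
With r = 0.0856 m, L = 0.2147 m, θ = 25.6°: √(L² − r² sin²θ) = 0.21149 m.
v = −0.0856·11.32·0.43209·[1 + 0.0856·0.90183/0.21149] = -0.57151 m/s.
|v| = 0.57151 m/s.

0.572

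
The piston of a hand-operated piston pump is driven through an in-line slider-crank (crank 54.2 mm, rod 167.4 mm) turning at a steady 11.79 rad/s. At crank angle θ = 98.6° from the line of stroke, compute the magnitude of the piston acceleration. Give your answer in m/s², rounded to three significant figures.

3.58

ω = 11.79 rad/s
x(θ) = r cosθ + √(L² − r² sin²θ); with ω constant, a = ω²·d²x/dθ².
d²x/dθ² = −r cosθ − r²(cos2θ)/√u − r⁴ sin²2θ/(4u^{3/2}),  u = L² − r² sin²θ = 0.0251508 m².
Substituting r = 0.0542 m, L = 0.1674 m, θ = 98.6°: d²x/dθ² = +0.025753 m.
a = ω²·d²x/dθ² = (11.79)²·(+0.025753) = +3.5797 m/s²;  |a| = 3.5797 m/s².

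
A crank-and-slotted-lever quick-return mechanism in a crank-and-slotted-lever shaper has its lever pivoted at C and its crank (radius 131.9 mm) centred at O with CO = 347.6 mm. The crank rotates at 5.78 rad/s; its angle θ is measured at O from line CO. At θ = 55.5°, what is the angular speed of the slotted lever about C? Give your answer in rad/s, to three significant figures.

ω = 5.78 rad/s
Crank pin A relative to C: A = (d + r cosθ, r sinθ); lever angle φ = atan2(r sinθ, d + r cosθ).
Differentiating tanφ: φ̇ = rω(d cosθ + r)/(d² + r² + 2dr cosθ).
d² + r² + 2dr cosθ = |CA|² = 0.190161 m²;  d cosθ + r = +0.32878 m.
|ω_lever| = |0.1319·5.78·+0.32878| / 0.190161 = 1.3181 rad/s.

1.32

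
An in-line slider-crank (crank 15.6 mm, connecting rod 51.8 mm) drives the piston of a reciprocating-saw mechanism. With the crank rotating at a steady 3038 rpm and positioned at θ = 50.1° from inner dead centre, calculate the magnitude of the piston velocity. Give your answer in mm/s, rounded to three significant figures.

4560

ω = 2π·3038/60 = 318.1 rad/s
For an in-line slider-crank, x = r cosθ + √(L² − r² sin²θ), so v = −rω sinθ·[1 + r cosθ/√(L² − r² sin²θ)].
With r = 0.0156 m, L = 0.0518 m, θ = 50.1°: √(L² − r² sin²θ) = 0.050399 m.
v = −0.0156·318.1·0.76717·[1 + 0.0156·0.64145/0.050399] = -4.5634 m/s.
|v| = 4.5634 m/s = 4563.4 mm/s.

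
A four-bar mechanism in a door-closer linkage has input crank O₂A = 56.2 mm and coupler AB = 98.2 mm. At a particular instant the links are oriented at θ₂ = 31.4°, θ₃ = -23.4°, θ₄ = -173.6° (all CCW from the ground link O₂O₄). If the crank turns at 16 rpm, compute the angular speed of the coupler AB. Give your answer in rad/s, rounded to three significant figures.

0.815

ω₂ = 1.676 rad/s (from 16 rpm).
Differentiating the loop-closure r₂e^{iθ₂}+r₃e^{iθ₃}=r₁+r₄e^{iθ₄} gives r₂ω₂e^{iθ₂}+r₃ω₃e^{iθ₃}=r₄ω₄e^{iθ₄}.
Eliminating the other unknown: ω₃ = r₂ω₂ sin(θ₄−θ₂) / [r₃ sin(θ₃−θ₄)].
Numerator sine = +0.42262; denominator sine = +0.49697.
Result = 0.0562·1.676·(+0.42262) / (0.0982·(+0.49697)) = +0.81543 rad/s; magnitude 0.81543 rad/s.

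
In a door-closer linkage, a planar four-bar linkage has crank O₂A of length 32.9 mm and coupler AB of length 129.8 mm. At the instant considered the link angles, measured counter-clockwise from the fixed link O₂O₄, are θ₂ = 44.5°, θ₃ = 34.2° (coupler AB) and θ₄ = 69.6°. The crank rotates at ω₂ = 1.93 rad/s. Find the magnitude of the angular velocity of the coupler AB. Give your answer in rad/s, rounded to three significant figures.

ω₂ = 1.93 rad/s
Differentiating the loop-closure r₂e^{iθ₂}+r₃e^{iθ₃}=r₁+r₄e^{iθ₄} gives r₂ω₂e^{iθ₂}+r₃ω₃e^{iθ₃}=r₄ω₄e^{iθ₄}.
Eliminating the other unknown: ω₃ = r₂ω₂ sin(θ₄−θ₂) / [r₃ sin(θ₃−θ₄)].
Numerator sine = +0.42420; denominator sine = -0.57928.
Result = 0.0329·1.93·(+0.42420) / (0.1298·(-0.57928)) = -0.35823 rad/s; magnitude 0.35823 rad/s.

0.358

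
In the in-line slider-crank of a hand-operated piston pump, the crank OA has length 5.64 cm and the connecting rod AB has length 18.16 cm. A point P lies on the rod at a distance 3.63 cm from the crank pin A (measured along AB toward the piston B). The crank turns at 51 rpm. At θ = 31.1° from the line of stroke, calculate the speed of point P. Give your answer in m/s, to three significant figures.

0.264

ω = 5.341 rad/s.  Crank-pin speed |V_A| = rω = 0.30122 m/s, perpendicular to OA.
Rod angle: sinφ = −(r/L) sinθ ⇒ φ = -9.231°; ω_rod = −rω cosθ/√(L²−r²sin²θ) = -1.4389 rad/s.
V_P = V_A + ω_rod × AP, with AP = 0.0363 m along the rod.
Components: V_Px = −rω sinθ − a·ω_rod·sinφ = -0.16397 m/s;  V_Py = rω cosθ + a·ω_rod·cosφ = +0.20637 m/s.
|V_P| = √(V_Px² + V_Py²) = 0.26358 m/s.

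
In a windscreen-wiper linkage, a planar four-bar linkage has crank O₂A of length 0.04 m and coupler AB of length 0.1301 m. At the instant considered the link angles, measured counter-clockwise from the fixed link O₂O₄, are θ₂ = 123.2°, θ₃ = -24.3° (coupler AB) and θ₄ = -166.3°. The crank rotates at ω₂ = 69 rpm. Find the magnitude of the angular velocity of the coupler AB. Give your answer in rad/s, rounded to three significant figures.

ω₂ = 7.226 rad/s (from 69 rpm).
Differentiating the loop-closure r₂e^{iθ₂}+r₃e^{iθ₃}=r₁+r₄e^{iθ₄} gives r₂ω₂e^{iθ₂}+r₃ω₃e^{iθ₃}=r₄ω₄e^{iθ₄}.
Eliminating the other unknown: ω₃ = r₂ω₂ sin(θ₄−θ₂) / [r₃ sin(θ₃−θ₄)].
Numerator sine = +0.94264; denominator sine = +0.61566.
Result = 0.04·7.226·(+0.94264) / (0.1301·(+0.61566)) = +3.4015 rad/s; magnitude 3.4015 rad/s.

3.40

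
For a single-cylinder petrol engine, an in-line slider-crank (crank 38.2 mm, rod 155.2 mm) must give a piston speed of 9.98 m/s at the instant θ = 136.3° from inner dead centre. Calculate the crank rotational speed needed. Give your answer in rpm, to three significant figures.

4410

For an in-line slider-crank, |v_piston| = rω|sinθ|·[1 + r cosθ/√(L² − r² sin²θ)].
With r = 0.0382 m, L = 0.1552 m, θ = 136.3°: the bracketed kinematic factor |dx/dθ| = 0.021626 m.
ω = v/|dx/dθ| = 9.98/0.021626 = 461.48 rad/s.
N = 60ω/(2π) = 4406.8 rpm.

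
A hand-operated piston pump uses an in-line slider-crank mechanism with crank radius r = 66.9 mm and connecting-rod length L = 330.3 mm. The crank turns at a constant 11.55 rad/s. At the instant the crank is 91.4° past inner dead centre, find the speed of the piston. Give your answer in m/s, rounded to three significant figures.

0.769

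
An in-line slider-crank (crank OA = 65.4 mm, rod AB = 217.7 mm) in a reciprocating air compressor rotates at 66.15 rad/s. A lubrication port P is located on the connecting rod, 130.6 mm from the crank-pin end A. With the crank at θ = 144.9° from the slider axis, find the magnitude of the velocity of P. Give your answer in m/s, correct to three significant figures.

ω = 66.15 rad/s.  Crank-pin speed |V_A| = rω = 4.3262 m/s, perpendicular to OA.
Rod angle: sinφ = −(r/L) sinθ ⇒ φ = -9.947°; ω_rod = −rω cosθ/√(L²−r²sin²θ) = +16.507 rad/s.
V_P = V_A + ω_rod × AP, with AP = 0.1306 m along the rod.
Components: V_Px = −rω sinθ − a·ω_rod·sinφ = -2.1152 m/s;  V_Py = rω cosθ + a·ω_rod·cosφ = -1.4161 m/s.
|V_P| = √(V_Px² + V_Py²) = 2.5455 m/s.

2.55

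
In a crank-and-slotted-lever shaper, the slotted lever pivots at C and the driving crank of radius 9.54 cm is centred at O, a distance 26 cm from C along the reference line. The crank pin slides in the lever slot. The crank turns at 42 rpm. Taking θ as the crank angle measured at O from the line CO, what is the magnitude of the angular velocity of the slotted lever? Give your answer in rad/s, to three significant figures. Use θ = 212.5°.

ω = 4.398 rad/s (from 42 rpm).
Crank pin A relative to C: A = (d + r cosθ, r sinθ); lever angle φ = atan2(r sinθ, d + r cosθ).
Differentiating tanφ: φ̇ = rω(d cosθ + r)/(d² + r² + 2dr cosθ).
d² + r² + 2dr cosθ = |CA|² = 0.0348622 m²;  d cosθ + r = -0.12388 m.
|ω_lever| = |0.0954·4.398·-0.12388| / 0.0348622 = 1.491 rad/s.

1.49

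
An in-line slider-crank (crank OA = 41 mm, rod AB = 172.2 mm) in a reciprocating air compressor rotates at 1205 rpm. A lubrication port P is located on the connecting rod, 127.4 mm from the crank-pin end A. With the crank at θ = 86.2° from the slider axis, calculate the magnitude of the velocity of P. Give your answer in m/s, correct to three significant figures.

5.23

ω = 126.2 rad/s.  Crank-pin speed |V_A| = rω = 5.1737 m/s, perpendicular to OA.
Rod angle: sinφ = −(r/L) sinθ ⇒ φ = -13.743°; ω_rod = −rω cosθ/√(L²−r²sin²θ) = -2.0499 rad/s.
V_P = V_A + ω_rod × AP, with AP = 0.1274 m along the rod.
Components: V_Px = −rω sinθ − a·ω_rod·sinφ = -5.2243 m/s;  V_Py = rω cosθ + a·ω_rod·cosφ = +0.089205 m/s.
|V_P| = √(V_Px² + V_Py²) = 5.2251 m/s.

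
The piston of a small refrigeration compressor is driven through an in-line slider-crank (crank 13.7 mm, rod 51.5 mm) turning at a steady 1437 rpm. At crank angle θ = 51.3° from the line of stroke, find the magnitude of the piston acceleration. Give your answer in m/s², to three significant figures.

177

ω = 2π·1437/60 = 150.5 rad/s
x(θ) = r cosθ + √(L² − r² sin²θ); with ω constant, a = ω²·d²x/dθ².
d²x/dθ² = −r cosθ − r²(cos2θ)/√u − r⁴ sin²2θ/(4u^{3/2}),  u = L² − r² sin²θ = 0.00253793 m².
Substituting r = 0.0137 m, L = 0.0515 m, θ = 51.3°: d²x/dθ² = -0.0078187 m.
a = ω²·d²x/dθ² = (150.5)²·(-0.0078187) = -177.05 m/s²;  |a| = 177.05 m/s².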